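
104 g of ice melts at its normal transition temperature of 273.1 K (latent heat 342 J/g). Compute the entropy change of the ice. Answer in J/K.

ΔS = 130 J/K

Heat absorbed by the substance: Q = mL = 104 × 342 = 35568 J.
At constant T, ΔS = Q_rev/T = 35568 / 273.1 = 130 J/K.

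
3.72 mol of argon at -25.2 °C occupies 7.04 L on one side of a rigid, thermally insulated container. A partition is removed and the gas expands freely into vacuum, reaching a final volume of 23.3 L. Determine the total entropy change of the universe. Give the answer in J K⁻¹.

ΔS_universe = 37 J/K

For an ideal gas in free expansion Q = 0 and W = 0, so T is unchanged.
Entropy is a state function; using a reversible isothermal path, ΔS_gas = nR ln(V₂/V₁) = 3.72 × 8.314 × ln(23.3/7.04) = 37 J/K.
The insulated surroundings exchange no heat, so ΔS_surr = 0 and ΔS_universe = ΔS_gas.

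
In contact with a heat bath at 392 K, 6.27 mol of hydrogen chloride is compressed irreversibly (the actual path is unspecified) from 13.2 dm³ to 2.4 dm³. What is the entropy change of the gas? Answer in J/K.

Entropy is a state function, so ΔS_gas depends only on the end states.
For an isothermal ideal gas ΔS_gas = nR ln(V₂/V₁) = 6.27 × 8.314 × ln(2.4/13.2) = -88.9 J/K.

ΔS_gas = -88.9 J/K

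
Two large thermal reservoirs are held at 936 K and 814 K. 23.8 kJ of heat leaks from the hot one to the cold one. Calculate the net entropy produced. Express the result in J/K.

ΔS_hot = −Q/T_H = −23800/936 = -25.43 J/K and ΔS_cold = +Q/T_C = 23800/814 = 29.24 J/K.
ΔS_total = -25.43 + 29.24 = 3.81 J/K, positive as the second law requires.

ΔS_total = 3.81 J/K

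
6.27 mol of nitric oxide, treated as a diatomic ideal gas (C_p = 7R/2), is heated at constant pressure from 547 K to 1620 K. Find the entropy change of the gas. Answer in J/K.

ΔS = 198 J/K

At constant pressure, ΔS = nC_p ln(T₂/T₁) with C_p = 7R/2 = 29.1 J mol⁻¹ K⁻¹.
ΔS = 6.27 × 29.1 × ln(1620/547) = 198 J/K.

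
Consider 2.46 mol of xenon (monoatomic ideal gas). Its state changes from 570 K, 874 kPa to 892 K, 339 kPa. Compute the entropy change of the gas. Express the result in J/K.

ΔS = nC_p ln(T₂/T₁) − nR ln(P₂/P₁), with C_p = 5R/2 = 20.79 J mol⁻¹ K⁻¹ for a monoatomic ideal gas.
ΔS = 2.46 × [20.79 × ln(892/570) − 8.314 × ln(339/874)] = 42.3 J/K.

ΔS = 42.3 J/K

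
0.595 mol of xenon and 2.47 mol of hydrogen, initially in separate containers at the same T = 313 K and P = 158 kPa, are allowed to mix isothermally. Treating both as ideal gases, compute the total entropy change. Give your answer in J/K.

ΔS_mix = 12.5 J/K

Mole fractions: x_A = 0.595/3.07 = 0.194, x_B = 0.806.
ΔS_mix = −R(n_A ln x_A + n_B ln x_B) = −8.314 × (0.595 ln 0.194 + 2.47 ln 0.806) = 12.5 J/K.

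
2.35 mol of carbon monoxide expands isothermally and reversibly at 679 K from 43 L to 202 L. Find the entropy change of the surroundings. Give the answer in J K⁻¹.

ΔS_surr = -30.2 J/K

For an isothermal ideal gas ΔS_gas = nR ln(V₂/V₁) = 2.35 × 8.314 × ln(202/43) = 30.2 J/K.
The process is reversible, so ΔS_surr = −ΔS_gas = -30.2 J/K and ΔS_universe = 0.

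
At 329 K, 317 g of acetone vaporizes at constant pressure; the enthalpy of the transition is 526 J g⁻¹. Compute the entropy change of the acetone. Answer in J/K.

ΔS = 507 J/K

Heat absorbed by the substance: Q = mL = 317 × 526 = 166742 J.
At constant T, ΔS = Q_rev/T = 166742 / 329 = 507 J/K.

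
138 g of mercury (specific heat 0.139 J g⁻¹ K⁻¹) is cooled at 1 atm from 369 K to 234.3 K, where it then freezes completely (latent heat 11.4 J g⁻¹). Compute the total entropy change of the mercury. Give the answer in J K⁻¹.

Cooling step: ΔS₁ = m c ln(T_tr/T_i) = 138 × 0.139 × ln(234.3/369) = -8.712 J/K.
Phase change: ΔS₂ = −mL/T_tr = −138 × 11.4 / 234.3 = -6.714 J/K.
ΔS_total = (-8.712) + (-6.714) = -15.4 J/K.

ΔS = -15.4 J/K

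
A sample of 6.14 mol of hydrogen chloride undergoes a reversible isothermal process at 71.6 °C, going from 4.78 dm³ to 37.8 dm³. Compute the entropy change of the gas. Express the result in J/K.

For an isothermal ideal gas ΔS_gas = nR ln(V₂/V₁) = 6.14 × 8.314 × ln(37.8/4.78) = 106 J/K.

ΔS_gas = 106 J/K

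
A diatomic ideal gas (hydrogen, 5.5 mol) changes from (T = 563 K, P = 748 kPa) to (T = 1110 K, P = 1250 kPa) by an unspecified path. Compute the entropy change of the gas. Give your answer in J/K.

ΔS = 85.2 J/K

ΔS = nC_p ln(T₂/T₁) − nR ln(P₂/P₁), with C_p = 7R/2 = 29.1 J mol⁻¹ K⁻¹ for a diatomic ideal gas.
ΔS = 5.5 × [29.1 × ln(1110/563) − 8.314 × ln(1250/748)] = 85.2 J/K.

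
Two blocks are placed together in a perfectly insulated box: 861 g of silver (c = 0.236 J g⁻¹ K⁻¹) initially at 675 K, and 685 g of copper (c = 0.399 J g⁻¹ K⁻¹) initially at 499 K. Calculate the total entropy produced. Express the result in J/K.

ΔS_total = 5.38 J/K

Energy balance: T_f = (m₁c₁T₁ + m₂c₂T₂)/(m₁c₁ + m₂c₂) = 574.05 K.
ΔS₁ = m₁c₁ ln(T_f/T₁) = 203.196 × ln(574.05/675) = -32.917 J/K.
ΔS₂ = m₂c₂ ln(T_f/T₂) = 273.315 × ln(574.05/499) = 38.295 J/K.
ΔS_total = -32.917 + 38.295 = 5.38 J/K.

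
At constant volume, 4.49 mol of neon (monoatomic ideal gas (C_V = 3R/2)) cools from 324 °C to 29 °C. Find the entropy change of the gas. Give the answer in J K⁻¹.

In kelvin: T₁ = 597.15 K, T₂ = 302.15 K. At constant volume, ΔS = nC_V ln(T₂/T₁) with C_V = 3R/2 = 12.47 J mol⁻¹ K⁻¹.
ΔS = 4.49 × 12.47 × ln(302.15/597.15) = -38.1 J/K.

ΔS = -38.1 J/K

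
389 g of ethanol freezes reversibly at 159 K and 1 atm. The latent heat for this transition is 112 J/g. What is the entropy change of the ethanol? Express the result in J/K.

ΔS = -274 J/K

Heat released by the substance: Q = −mL = −389 × 112 = −43568 J.
At constant T, ΔS = Q_rev/T = −43568 / 159 = -274 J/K.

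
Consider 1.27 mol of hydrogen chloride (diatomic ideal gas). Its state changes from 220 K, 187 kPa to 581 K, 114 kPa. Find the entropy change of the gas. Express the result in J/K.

ΔS = 41.1 J/K

ΔS = nC_p ln(T₂/T₁) − nR ln(P₂/P₁), with C_p = 7R/2 = 29.1 J mol⁻¹ K⁻¹ for a diatomic ideal gas.
ΔS = 1.27 × [29.1 × ln(581/220) − 8.314 × ln(114/187)] = 41.1 J/K.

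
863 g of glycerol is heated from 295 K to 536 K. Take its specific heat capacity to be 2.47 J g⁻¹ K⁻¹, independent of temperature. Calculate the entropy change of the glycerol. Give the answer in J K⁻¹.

ΔS = ∫dQ_rev/T = m c ln(T₂/T₁) = 863 × 2.47 × ln(536/295) = 1270 J/K.

ΔS = 1270 J/K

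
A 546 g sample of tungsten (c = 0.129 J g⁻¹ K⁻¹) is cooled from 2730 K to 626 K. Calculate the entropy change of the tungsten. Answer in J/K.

ΔS = ∫dQ_rev/T = m c ln(T₂/T₁) = 546 × 0.129 × ln(626/2730) = -104 J/K.

ΔS = -104 J/K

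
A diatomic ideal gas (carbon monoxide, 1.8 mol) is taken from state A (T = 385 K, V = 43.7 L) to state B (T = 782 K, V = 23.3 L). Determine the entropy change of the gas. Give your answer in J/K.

ΔS = 17.1 J/K

Entropy is a state function: ΔS = nC_V ln(T₂/T₁) + nR ln(V₂/V₁), with C_V = 5R/2 = 20.79 J mol⁻¹ K⁻¹ for a diatomic ideal gas.
ΔS = 1.8 × [20.79 × ln(782/385) + 8.314 × ln(23.3/43.7)] = 17.1 J/K.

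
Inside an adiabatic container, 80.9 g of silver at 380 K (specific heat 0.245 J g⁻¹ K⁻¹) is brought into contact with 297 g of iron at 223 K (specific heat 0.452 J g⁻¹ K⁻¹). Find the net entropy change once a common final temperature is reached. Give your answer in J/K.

ΔS_total = 2.79 J/K

Energy balance: T_f = (m₁c₁T₁ + m₂c₂T₂)/(m₁c₁ + m₂c₂) = 243.2 K.
ΔS₁ = m₁c₁ ln(T_f/T₁) = 19.8205 × ln(243.2/380) = -8.846 J/K.
ΔS₂ = m₂c₂ ln(T_f/T₂) = 134.244 × ln(243.2/223) = 11.64 J/K.
ΔS_total = -8.846 + 11.64 = 2.79 J/K.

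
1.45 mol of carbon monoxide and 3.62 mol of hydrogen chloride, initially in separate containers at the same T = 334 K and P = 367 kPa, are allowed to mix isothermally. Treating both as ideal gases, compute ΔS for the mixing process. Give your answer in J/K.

ΔS_mix = 25.2 J/K

Mole fractions: x_A = 1.45/5.07 = 0.286, x_B = 0.714.
ΔS_mix = −R(n_A ln x_A + n_B ln x_B) = −8.314 × (1.45 ln 0.286 + 3.62 ln 0.714) = 25.2 J/K.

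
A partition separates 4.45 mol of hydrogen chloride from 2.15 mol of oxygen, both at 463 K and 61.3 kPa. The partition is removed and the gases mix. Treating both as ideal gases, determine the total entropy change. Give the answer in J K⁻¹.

Mole fractions: x_A = 4.45/6.6 = 0.674, x_B = 0.326.
ΔS_mix = −R(n_A ln x_A + n_B ln x_B) = −8.314 × (4.45 ln 0.674 + 2.15 ln 0.326) = 34.6 J/K.

ΔS_mix = 34.6 J/K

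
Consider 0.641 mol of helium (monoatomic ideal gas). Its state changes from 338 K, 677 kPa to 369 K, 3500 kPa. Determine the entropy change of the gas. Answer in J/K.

ΔS = nC_p ln(T₂/T₁) − nR ln(P₂/P₁), with C_p = 5R/2 = 20.79 J mol⁻¹ K⁻¹ for a monoatomic ideal gas.
ΔS = 0.641 × [20.79 × ln(369/338) − 8.314 × ln(3500/677)] = -7.59 J/K.

ΔS = -7.59 J/K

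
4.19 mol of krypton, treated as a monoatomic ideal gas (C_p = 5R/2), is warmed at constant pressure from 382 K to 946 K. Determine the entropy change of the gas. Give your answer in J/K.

ΔS = 79 J/K

At constant pressure, ΔS = nC_p ln(T₂/T₁) with C_p = 5R/2 = 20.79 J mol⁻¹ K⁻¹.
ΔS = 4.19 × 20.79 × ln(946/382) = 79 J/K.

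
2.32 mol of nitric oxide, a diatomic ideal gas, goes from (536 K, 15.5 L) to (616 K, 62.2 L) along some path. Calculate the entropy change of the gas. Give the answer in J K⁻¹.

Entropy is a state function: ΔS = nC_V ln(T₂/T₁) + nR ln(V₂/V₁), with C_V = 5R/2 = 20.79 J mol⁻¹ K⁻¹ for a diatomic ideal gas.
ΔS = 2.32 × [20.79 × ln(616/536) + 8.314 × ln(62.2/15.5)] = 33.5 J/K.

ΔS = 33.5 J/K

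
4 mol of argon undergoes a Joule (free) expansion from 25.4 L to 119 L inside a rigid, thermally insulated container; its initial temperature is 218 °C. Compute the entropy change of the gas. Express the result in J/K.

No heat is exchanged and no work is done, so the ideal-gas temperature stays constant.
Entropy is a state function; using a reversible isothermal path, ΔS_gas = nR ln(V₂/V₁) = 4 × 8.314 × ln(119/25.4) = 51.4 J/K.

ΔS_gas = 51.4 J/K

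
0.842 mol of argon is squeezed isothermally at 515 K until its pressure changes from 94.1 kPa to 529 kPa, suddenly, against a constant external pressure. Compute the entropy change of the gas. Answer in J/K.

ΔS_gas = -12.1 J/K

Entropy is a state function, so ΔS_gas depends only on the end states.
For an isothermal ideal gas ΔS_gas = nR ln(P₁/P₂) = 0.842 × 8.314 × ln(94.1/529) = -12.1 J/K.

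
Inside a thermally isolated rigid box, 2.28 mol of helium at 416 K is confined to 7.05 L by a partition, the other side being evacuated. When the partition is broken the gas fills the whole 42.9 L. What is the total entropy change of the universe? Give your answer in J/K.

ΔS_universe = 34.2 J/K

For an ideal gas in free expansion Q = 0 and W = 0, so T is unchanged.
Entropy is a state function; using a reversible isothermal path, ΔS_gas = nR ln(V₂/V₁) = 2.28 × 8.314 × ln(42.9/7.05) = 34.2 J/K.
The insulated surroundings exchange no heat, so ΔS_surr = 0 and ΔS_universe = ΔS_gas.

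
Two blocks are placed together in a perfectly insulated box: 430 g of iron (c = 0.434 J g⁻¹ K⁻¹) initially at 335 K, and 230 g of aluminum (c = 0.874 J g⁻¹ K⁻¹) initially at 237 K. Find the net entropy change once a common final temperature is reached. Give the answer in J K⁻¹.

ΔS_total = 5.79 J/K

Energy balance: T_f = (m₁c₁T₁ + m₂c₂T₂)/(m₁c₁ + m₂c₂) = 284.18 K.
ΔS₁ = m₁c₁ ln(T_f/T₁) = 186.62 × ln(284.18/335) = -30.7 J/K.
ΔS₂ = m₂c₂ ln(T_f/T₂) = 201.02 × ln(284.18/237) = 36.49 J/K.
ΔS_total = -30.7 + 36.49 = 5.79 J/K.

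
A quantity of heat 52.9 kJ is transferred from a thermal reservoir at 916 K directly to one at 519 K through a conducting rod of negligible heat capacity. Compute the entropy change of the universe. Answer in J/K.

ΔS_total = 44.2 J/K

ΔS_hot = −Q/T_H = −52900/916 = -57.75 J/K and ΔS_cold = +Q/T_C = 52900/519 = 101.9 J/K.
ΔS_total = -57.75 + 101.9 = 44.2 J/K, positive as the second law requires.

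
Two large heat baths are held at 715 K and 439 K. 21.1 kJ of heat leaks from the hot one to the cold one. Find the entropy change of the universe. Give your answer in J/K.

ΔS_hot = −Q/T_H = −21100/715 = -29.51 J/K and ΔS_cold = +Q/T_C = 21100/439 = 48.06 J/K.
ΔS_total = -29.51 + 48.06 = 18.6 J/K, positive as the second law requires.

ΔS_total = 18.6 J/K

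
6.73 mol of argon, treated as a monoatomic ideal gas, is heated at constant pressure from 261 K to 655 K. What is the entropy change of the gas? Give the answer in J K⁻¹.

ΔS = 129 J/K

At constant pressure, ΔS = nC_p ln(T₂/T₁) with C_p = 5R/2 = 20.79 J mol⁻¹ K⁻¹.
ΔS = 6.73 × 20.79 × ln(655/261) = 129 J/K.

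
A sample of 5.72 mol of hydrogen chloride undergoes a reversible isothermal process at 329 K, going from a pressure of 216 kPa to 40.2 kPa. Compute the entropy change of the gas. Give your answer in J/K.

For an isothermal ideal gas ΔS_gas = nR ln(P₁/P₂) = 5.72 × 8.314 × ln(216/40.2) = 80 J/K.

ΔS_gas = 80 J/K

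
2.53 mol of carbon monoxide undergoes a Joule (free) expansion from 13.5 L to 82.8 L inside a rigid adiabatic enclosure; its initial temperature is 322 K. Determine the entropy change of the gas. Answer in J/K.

ΔS_gas = 38.2 J/K

For an ideal gas in free expansion Q = 0 and W = 0, so T is unchanged.
Entropy is a state function; using a reversible isothermal path, ΔS_gas = nR ln(V₂/V₁) = 2.53 × 8.314 × ln(82.8/13.5) = 38.2 J/K.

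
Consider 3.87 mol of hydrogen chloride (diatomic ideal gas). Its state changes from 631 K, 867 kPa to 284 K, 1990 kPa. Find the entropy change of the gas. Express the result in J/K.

ΔS = nC_p ln(T₂/T₁) − nR ln(P₂/P₁), with C_p = 7R/2 = 29.1 J mol⁻¹ K⁻¹ for a diatomic ideal gas.
ΔS = 3.87 × [29.1 × ln(284/631) − 8.314 × ln(1990/867)] = -117 J/K.

ΔS = -117 J/K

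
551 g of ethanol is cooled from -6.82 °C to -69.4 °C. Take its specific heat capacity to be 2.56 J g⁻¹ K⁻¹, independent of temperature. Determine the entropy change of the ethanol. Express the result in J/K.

ΔS = -378 J/K

In kelvin: T₁ = 266.33 K, T₂ = 203.75 K. ΔS = ∫dQ_rev/T = m c ln(T₂/T₁) = 551 × 2.56 × ln(203.75/266.33) = -378 J/K.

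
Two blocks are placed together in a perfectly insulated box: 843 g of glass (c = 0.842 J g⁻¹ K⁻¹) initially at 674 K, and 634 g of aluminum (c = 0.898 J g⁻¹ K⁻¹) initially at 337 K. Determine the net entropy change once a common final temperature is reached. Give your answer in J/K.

ΔS_total = 72.6 J/K

Energy balance: T_f = (m₁c₁T₁ + m₂c₂T₂)/(m₁c₁ + m₂c₂) = 524 K.
ΔS₁ = m₁c₁ ln(T_f/T₁) = 709.806 × ln(524/674) = -178.7 J/K.
ΔS₂ = m₂c₂ ln(T_f/T₂) = 569.332 × ln(524/337) = 251.3 J/K.
ΔS_total = -178.7 + 251.3 = 72.6 J/K.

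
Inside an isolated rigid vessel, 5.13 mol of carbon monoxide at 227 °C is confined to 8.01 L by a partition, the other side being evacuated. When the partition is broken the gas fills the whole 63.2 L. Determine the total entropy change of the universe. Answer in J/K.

For an ideal gas in free expansion Q = 0 and W = 0, so T is unchanged.
Entropy is a state function; using a reversible isothermal path, ΔS_gas = nR ln(V₂/V₁) = 5.13 × 8.314 × ln(63.2/8.01) = 88.1 J/K.
The insulated surroundings exchange no heat, so ΔS_surr = 0 and ΔS_universe = ΔS_gas.

ΔS_universe = 88.1 J/K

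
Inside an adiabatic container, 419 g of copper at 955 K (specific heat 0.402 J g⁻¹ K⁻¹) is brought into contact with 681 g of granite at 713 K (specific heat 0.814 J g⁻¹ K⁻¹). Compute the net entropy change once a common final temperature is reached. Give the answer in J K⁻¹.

Energy balance: T_f = (m₁c₁T₁ + m₂c₂T₂)/(m₁c₁ + m₂c₂) = 769.4 K.
ΔS₁ = m₁c₁ ln(T_f/T₁) = 168.438 × ln(769.4/955) = -36.4 J/K.
ΔS₂ = m₂c₂ ln(T_f/T₂) = 554.334 × ln(769.4/713) = 42.2 J/K.
ΔS_total = -36.4 + 42.2 = 5.8 J/K.

ΔS_total = 5.8 J/K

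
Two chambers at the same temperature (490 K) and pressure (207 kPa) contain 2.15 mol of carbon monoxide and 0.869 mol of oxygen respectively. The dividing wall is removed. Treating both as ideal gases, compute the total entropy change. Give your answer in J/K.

ΔS_mix = 15.1 J/K

Mole fractions: x_A = 2.15/3.02 = 0.712, x_B = 0.288.
ΔS_mix = −R(n_A ln x_A + n_B ln x_B) = −8.314 × (2.15 ln 0.712 + 0.869 ln 0.288) = 15.1 J/K.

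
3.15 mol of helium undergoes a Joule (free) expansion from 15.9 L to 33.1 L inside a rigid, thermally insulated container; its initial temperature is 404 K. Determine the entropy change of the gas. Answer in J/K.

For an ideal gas in free expansion Q = 0 and W = 0, so T is unchanged.
Entropy is a state function; using a reversible isothermal path, ΔS_gas = nR ln(V₂/V₁) = 3.15 × 8.314 × ln(33.1/15.9) = 19.2 J/K.

ΔS_gas = 19.2 J/K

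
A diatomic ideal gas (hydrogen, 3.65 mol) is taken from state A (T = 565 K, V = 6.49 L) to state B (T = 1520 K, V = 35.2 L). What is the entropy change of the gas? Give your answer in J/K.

ΔS = 126 J/K

Entropy is a state function: ΔS = nC_V ln(T₂/T₁) + nR ln(V₂/V₁), with C_V = 5R/2 = 20.79 J mol⁻¹ K⁻¹ for a diatomic ideal gas.
ΔS = 3.65 × [20.79 × ln(1520/565) + 8.314 × ln(35.2/6.49)] = 126 J/K.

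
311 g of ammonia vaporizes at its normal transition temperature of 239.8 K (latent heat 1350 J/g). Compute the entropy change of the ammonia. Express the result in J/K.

Heat absorbed by the substance: Q = mL = 311 × 1350 = 419850 J.
At constant T, ΔS = Q_rev/T = 419850 / 239.8 = 1750 J/K.

ΔS = 1750 J/K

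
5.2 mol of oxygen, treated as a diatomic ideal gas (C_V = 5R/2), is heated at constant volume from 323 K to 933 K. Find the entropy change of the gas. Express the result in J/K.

ΔS = 115 J/K

At constant volume, ΔS = nC_V ln(T₂/T₁) with C_V = 5R/2 = 20.79 J mol⁻¹ K⁻¹.
ΔS = 5.2 × 20.79 × ln(933/323) = 115 J/K.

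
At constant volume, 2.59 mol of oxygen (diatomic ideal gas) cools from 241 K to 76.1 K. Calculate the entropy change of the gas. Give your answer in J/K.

ΔS = -62.1 J/K

At constant volume, ΔS = nC_V ln(T₂/T₁) with C_V = 5R/2 = 20.79 J mol⁻¹ K⁻¹.
ΔS = 2.59 × 20.79 × ln(76.1/241) = -62.1 J/K.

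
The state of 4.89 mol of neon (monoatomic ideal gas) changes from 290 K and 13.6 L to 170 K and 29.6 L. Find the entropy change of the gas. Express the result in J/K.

Entropy is a state function: ΔS = nC_V ln(T₂/T₁) + nR ln(V₂/V₁), with C_V = 3R/2 = 12.47 J mol⁻¹ K⁻¹ for a monoatomic ideal gas.
ΔS = 4.89 × [12.47 × ln(170/290) + 8.314 × ln(29.6/13.6)] = -0.952 J/K.

ΔS = -0.952 J/K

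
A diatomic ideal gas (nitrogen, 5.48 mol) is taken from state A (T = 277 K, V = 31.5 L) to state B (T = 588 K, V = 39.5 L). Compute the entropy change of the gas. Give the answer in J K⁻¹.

Entropy is a state function: ΔS = nC_V ln(T₂/T₁) + nR ln(V₂/V₁), with C_V = 5R/2 = 20.79 J mol⁻¹ K⁻¹ for a diatomic ideal gas.
ΔS = 5.48 × [20.79 × ln(588/277) + 8.314 × ln(39.5/31.5)] = 96 J/K.

ΔS = 96 J/K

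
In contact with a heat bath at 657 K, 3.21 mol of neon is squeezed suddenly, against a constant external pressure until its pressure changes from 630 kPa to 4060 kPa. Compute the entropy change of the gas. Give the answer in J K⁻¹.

ΔS_gas = -49.7 J/K

Entropy is a state function, so ΔS_gas depends only on the end states.
For an isothermal ideal gas ΔS_gas = nR ln(P₁/P₂) = 3.21 × 8.314 × ln(630/4060) = -49.7 J/K.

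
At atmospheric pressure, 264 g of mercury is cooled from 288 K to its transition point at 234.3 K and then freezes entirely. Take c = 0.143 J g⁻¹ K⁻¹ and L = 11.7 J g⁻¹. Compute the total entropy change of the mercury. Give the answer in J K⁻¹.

ΔS = -21 J/K

Cooling step: ΔS₁ = m c ln(T_tr/T_i) = 264 × 0.143 × ln(234.3/288) = -7.79 J/K.
Phase change: ΔS₂ = −mL/T_tr = −264 × 11.7 / 234.3 = -13.18 J/K.
ΔS_total = (-7.79) + (-13.18) = -21 J/K.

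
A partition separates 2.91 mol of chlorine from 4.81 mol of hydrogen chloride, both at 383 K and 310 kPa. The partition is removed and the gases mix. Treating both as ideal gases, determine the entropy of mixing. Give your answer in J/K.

ΔS_mix = 42.5 J/K

Mole fractions: x_A = 2.91/7.72 = 0.377, x_B = 0.623.
ΔS_mix = −R(n_A ln x_A + n_B ln x_B) = −8.314 × (2.91 ln 0.377 + 4.81 ln 0.623) = 42.5 J/K.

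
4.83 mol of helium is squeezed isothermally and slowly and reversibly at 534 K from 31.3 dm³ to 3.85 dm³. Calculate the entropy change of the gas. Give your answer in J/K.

For an isothermal ideal gas ΔS_gas = nR ln(V₂/V₁) = 4.83 × 8.314 × ln(3.85/31.3) = -84.2 J/K.

ΔS_gas = -84.2 J/K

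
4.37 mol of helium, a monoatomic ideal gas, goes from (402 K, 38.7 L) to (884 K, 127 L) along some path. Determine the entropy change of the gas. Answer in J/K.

ΔS = 86.1 J/K

Entropy is a state function: ΔS = nC_V ln(T₂/T₁) + nR ln(V₂/V₁), with C_V = 3R/2 = 12.47 J mol⁻¹ K⁻¹ for a monoatomic ideal gas.
ΔS = 4.37 × [12.47 × ln(884/402) + 8.314 × ln(127/38.7)] = 86.1 J/K.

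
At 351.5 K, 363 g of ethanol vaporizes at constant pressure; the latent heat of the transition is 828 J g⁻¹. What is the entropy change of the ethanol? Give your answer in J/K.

Heat absorbed by the substance: Q = mL = 363 × 828 = 300564 J.
At constant T, ΔS = Q_rev/T = 300564 / 351.5 = 855 J/K.

ΔS = 855 J/K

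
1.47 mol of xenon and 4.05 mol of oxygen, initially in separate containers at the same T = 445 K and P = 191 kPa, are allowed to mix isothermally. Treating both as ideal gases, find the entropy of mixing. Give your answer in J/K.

Mole fractions: x_A = 1.47/5.52 = 0.266, x_B = 0.734.
ΔS_mix = −R(n_A ln x_A + n_B ln x_B) = −8.314 × (1.47 ln 0.266 + 4.05 ln 0.734) = 26.6 J/K.

ΔS_mix = 26.6 J/K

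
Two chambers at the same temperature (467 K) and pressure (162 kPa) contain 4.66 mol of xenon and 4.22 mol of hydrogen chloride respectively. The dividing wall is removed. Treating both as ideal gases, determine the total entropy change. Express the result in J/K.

ΔS_mix = 51.1 J/K

Mole fractions: x_A = 4.66/8.88 = 0.525, x_B = 0.475.
ΔS_mix = −R(n_A ln x_A + n_B ln x_B) = −8.314 × (4.66 ln 0.525 + 4.22 ln 0.475) = 51.1 J/K.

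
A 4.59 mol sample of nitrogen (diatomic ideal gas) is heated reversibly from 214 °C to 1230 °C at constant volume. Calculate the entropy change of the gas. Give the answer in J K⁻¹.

ΔS = 107 J/K

In kelvin: T₁ = 487.15 K, T₂ = 1503.15 K. At constant volume, ΔS = nC_V ln(T₂/T₁) with C_V = 5R/2 = 20.79 J mol⁻¹ K⁻¹.
ΔS = 4.59 × 20.79 × ln(1503.15/487.15) = 107 J/K.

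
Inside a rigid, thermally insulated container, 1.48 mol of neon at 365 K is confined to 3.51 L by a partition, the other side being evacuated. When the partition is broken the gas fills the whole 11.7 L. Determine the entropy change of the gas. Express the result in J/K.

No heat is exchanged and no work is done, so the ideal-gas temperature stays constant.
Entropy is a state function; using a reversible isothermal path, ΔS_gas = nR ln(V₂/V₁) = 1.48 × 8.314 × ln(11.7/3.51) = 14.8 J/K.

ΔS_gas = 14.8 J/K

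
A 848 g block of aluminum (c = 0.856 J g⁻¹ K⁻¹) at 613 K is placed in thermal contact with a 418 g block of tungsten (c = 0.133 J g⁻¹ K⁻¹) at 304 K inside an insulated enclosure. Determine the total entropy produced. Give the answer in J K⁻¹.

Energy balance: T_f = (m₁c₁T₁ + m₂c₂T₂)/(m₁c₁ + m₂c₂) = 591.02 K.
ΔS₁ = m₁c₁ ln(T_f/T₁) = 725.888 × ln(591.02/613) = -26.508 J/K.
ΔS₂ = m₂c₂ ln(T_f/T₂) = 55.594 × ln(591.02/304) = 36.96 J/K.
ΔS_total = -26.508 + 36.96 = 10.5 J/K.

ΔS_total = 10.5 J/K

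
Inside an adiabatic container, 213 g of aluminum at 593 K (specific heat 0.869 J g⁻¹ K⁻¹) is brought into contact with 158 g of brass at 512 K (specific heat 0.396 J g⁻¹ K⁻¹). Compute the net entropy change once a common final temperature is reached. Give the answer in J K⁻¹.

ΔS_total = 0.492 J/K

Energy balance: T_f = (m₁c₁T₁ + m₂c₂T₂)/(m₁c₁ + m₂c₂) = 572.54 K.
ΔS₁ = m₁c₁ ln(T_f/T₁) = 185.097 × ln(572.54/593) = -6.5 J/K.
ΔS₂ = m₂c₂ ln(T_f/T₂) = 62.568 × ln(572.54/512) = 6.992 J/K.
ΔS_total = -6.5 + 6.992 = 0.492 J/K.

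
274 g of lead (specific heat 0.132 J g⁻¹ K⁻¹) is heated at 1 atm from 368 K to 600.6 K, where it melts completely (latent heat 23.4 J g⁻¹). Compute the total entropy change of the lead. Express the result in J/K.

Warming step: ΔS₁ = m c ln(T_tr/T_i) = 274 × 0.132 × ln(600.6/368) = 17.72 J/K.
Phase change: ΔS₂ = +mL/T_tr = 274 × 23.4 / 600.6 = 10.68 J/K.
ΔS_total = (17.72) + (10.68) = 28.4 J/K.

ΔS = 28.4 J/K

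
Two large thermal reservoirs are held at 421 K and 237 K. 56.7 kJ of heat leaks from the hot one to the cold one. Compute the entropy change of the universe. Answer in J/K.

ΔS_hot = −Q/T_H = −56700/421 = -134.68 J/K and ΔS_cold = +Q/T_C = 56700/237 = 239.24 J/K.
ΔS_total = -134.68 + 239.24 = 105 J/K, positive as the second law requires.

ΔS_total = 105 J/K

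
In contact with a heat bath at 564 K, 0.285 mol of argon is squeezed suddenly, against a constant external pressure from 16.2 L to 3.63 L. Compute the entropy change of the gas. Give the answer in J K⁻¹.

Entropy is a state function, so ΔS_gas depends only on the end states.
For an isothermal ideal gas ΔS_gas = nR ln(V₂/V₁) = 0.285 × 8.314 × ln(3.63/16.2) = -3.54 J/K.

ΔS_gas = -3.54 J/K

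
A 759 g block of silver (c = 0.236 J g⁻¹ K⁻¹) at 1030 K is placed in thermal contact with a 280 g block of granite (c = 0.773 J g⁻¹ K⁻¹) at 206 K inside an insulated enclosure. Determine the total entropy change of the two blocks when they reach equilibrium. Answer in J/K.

ΔS_total = 121 J/K

Energy balance: T_f = (m₁c₁T₁ + m₂c₂T₂)/(m₁c₁ + m₂c₂) = 579.13 K.
ΔS₁ = m₁c₁ ln(T_f/T₁) = 179.124 × ln(579.13/1030) = -103.1 J/K.
ΔS₂ = m₂c₂ ln(T_f/T₂) = 216.44 × ln(579.13/206) = 223.7 J/K.
ΔS_total = -103.1 + 223.7 = 121 J/K.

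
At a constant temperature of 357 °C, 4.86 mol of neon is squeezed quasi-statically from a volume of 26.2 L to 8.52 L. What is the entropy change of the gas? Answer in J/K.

For an isothermal ideal gas ΔS_gas = nR ln(V₂/V₁) = 4.86 × 8.314 × ln(8.52/26.2) = -45.4 J/K.

ΔS_gas = -45.4 J/K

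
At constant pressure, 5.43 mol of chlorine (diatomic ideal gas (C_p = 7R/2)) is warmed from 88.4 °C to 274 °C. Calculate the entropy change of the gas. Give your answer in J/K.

In kelvin: T₁ = 361.55 K, T₂ = 547.15 K. At constant pressure, ΔS = nC_p ln(T₂/T₁) with C_p = 7R/2 = 29.1 J mol⁻¹ K⁻¹.
ΔS = 5.43 × 29.1 × ln(547.15/361.55) = 65.5 J/K.

ΔS = 65.5 J/K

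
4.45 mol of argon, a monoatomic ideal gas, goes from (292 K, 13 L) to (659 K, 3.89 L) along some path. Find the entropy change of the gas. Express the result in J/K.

ΔS = 0.533 J/K

Entropy is a state function: ΔS = nC_V ln(T₂/T₁) + nR ln(V₂/V₁), with C_V = 3R/2 = 12.47 J mol⁻¹ K⁻¹ for a monoatomic ideal gas.
ΔS = 4.45 × [12.47 × ln(659/292) + 8.314 × ln(3.89/13)] = 0.533 J/K.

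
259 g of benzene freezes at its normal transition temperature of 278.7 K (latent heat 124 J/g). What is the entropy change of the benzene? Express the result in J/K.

Heat released by the substance: Q = −mL = −259 × 124 = −32116 J.
At constant T, ΔS = Q_rev/T = −32116 / 278.7 = -115 J/K.

ΔS = -115 J/K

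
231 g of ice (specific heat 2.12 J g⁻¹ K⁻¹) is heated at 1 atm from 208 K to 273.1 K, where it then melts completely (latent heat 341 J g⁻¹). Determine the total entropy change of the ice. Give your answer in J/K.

ΔS = 422 J/K

Warming step: ΔS₁ = m c ln(T_tr/T_i) = 231 × 2.12 × ln(273.1/208) = 133.4 J/K.
Phase change: ΔS₂ = +mL/T_tr = 231 × 341 / 273.1 = 288.4 J/K.
ΔS_total = (133.4) + (288.4) = 422 J/K.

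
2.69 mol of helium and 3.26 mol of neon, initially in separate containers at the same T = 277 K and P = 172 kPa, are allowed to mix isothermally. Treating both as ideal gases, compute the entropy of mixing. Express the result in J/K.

ΔS_mix = 34.1 J/K

Mole fractions: x_A = 2.69/5.95 = 0.452, x_B = 0.548.
ΔS_mix = −R(n_A ln x_A + n_B ln x_B) = −8.314 × (2.69 ln 0.452 + 3.26 ln 0.548) = 34.1 J/K.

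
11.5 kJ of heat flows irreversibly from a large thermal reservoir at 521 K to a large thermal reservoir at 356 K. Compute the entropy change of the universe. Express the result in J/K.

ΔS_hot = −Q/T_H = −11500/521 = -22.07 J/K and ΔS_cold = +Q/T_C = 11500/356 = 32.3 J/K.
ΔS_total = -22.07 + 32.3 = 10.2 J/K, positive as the second law requires.

ΔS_total = 10.2 J/K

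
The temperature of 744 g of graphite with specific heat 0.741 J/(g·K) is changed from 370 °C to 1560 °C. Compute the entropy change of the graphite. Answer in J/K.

ΔS = 577 J/K

In kelvin: T₁ = 643.15 K, T₂ = 1833.15 K. ΔS = ∫dQ_rev/T = m c ln(T₂/T₁) = 744 × 0.741 × ln(1833.15/643.15) = 577 J/K.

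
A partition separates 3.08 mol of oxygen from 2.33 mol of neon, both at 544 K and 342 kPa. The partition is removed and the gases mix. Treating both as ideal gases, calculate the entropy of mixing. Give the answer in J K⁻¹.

Mole fractions: x_A = 3.08/5.41 = 0.569, x_B = 0.431.
ΔS_mix = −R(n_A ln x_A + n_B ln x_B) = −8.314 × (3.08 ln 0.569 + 2.33 ln 0.431) = 30.7 J/K.

ΔS_mix = 30.7 J/K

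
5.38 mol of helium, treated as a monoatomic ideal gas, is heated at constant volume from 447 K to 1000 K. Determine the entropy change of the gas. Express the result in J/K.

ΔS = 54 J/K

At constant volume, ΔS = nC_V ln(T₂/T₁) with C_V = 3R/2 = 12.47 J mol⁻¹ K⁻¹.
ΔS = 5.38 × 12.47 × ln(1000/447) = 54 J/K.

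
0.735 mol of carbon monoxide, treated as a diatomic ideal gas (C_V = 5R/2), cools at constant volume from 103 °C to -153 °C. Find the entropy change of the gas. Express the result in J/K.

In kelvin: T₁ = 376.15 K, T₂ = 120.15 K. At constant volume, ΔS = nC_V ln(T₂/T₁) with C_V = 5R/2 = 20.79 J mol⁻¹ K⁻¹.
ΔS = 0.735 × 20.79 × ln(120.15/376.15) = -17.4 J/K.

ΔS = -17.4 J/K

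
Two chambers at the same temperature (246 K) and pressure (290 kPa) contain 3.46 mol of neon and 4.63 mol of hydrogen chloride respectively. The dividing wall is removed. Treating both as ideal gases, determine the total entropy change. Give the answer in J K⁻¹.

ΔS_mix = 45.9 J/K

Mole fractions: x_A = 3.46/8.09 = 0.428, x_B = 0.572.
ΔS_mix = −R(n_A ln x_A + n_B ln x_B) = −8.314 × (3.46 ln 0.428 + 4.63 ln 0.572) = 45.9 J/K.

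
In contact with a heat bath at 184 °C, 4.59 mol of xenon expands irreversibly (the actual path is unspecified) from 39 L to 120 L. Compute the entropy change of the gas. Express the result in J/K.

ΔS_gas = 42.9 J/K

Entropy is a state function, so ΔS_gas depends only on the end states.
For an isothermal ideal gas ΔS_gas = nR ln(V₂/V₁) = 4.59 × 8.314 × ln(120/39) = 42.9 J/K.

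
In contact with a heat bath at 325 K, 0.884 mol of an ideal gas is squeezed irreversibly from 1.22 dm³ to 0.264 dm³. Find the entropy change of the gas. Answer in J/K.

ΔS_gas = -11.2 J/K

Entropy is a state function, so ΔS_gas depends only on the end states.
For an isothermal ideal gas ΔS_gas = nR ln(V₂/V₁) = 0.884 × 8.314 × ln(0.264/1.22) = -11.2 J/K.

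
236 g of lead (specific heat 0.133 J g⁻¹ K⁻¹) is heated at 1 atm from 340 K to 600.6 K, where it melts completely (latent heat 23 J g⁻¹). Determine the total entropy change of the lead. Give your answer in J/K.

Warming step: ΔS₁ = m c ln(T_tr/T_i) = 236 × 0.133 × ln(600.6/340) = 17.86 J/K.
Phase change: ΔS₂ = +mL/T_tr = 236 × 23 / 600.6 = 9.038 J/K.
ΔS_total = (17.86) + (9.038) = 26.9 J/K.

ΔS = 26.9 J/K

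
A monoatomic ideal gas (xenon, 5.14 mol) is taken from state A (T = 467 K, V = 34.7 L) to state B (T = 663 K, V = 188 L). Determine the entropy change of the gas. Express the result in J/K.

Entropy is a state function: ΔS = nC_V ln(T₂/T₁) + nR ln(V₂/V₁), with C_V = 3R/2 = 12.47 J mol⁻¹ K⁻¹ for a monoatomic ideal gas.
ΔS = 5.14 × [12.47 × ln(663/467) + 8.314 × ln(188/34.7)] = 94.7 J/K.

ΔS = 94.7 J/K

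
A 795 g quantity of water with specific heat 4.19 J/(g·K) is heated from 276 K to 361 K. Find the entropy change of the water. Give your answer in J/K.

ΔS = ∫dQ_rev/T = m c ln(T₂/T₁) = 795 × 4.19 × ln(361/276) = 894 J/K.

ΔS = 894 J/K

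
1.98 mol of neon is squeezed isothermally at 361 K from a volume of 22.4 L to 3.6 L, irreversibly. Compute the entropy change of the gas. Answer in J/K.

Entropy is a state function, so ΔS_gas depends only on the end states.
For an isothermal ideal gas ΔS_gas = nR ln(V₂/V₁) = 1.98 × 8.314 × ln(3.6/22.4) = -30.1 J/K.

ΔS_gas = -30.1 J/K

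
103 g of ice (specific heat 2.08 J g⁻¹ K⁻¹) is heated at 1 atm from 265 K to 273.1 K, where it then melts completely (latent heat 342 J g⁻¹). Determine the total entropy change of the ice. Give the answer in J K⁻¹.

ΔS = 135 J/K

Warming step: ΔS₁ = m c ln(T_tr/T_i) = 103 × 2.08 × ln(273.1/265) = 6.45 J/K.
Phase change: ΔS₂ = +mL/T_tr = 103 × 342 / 273.1 = 129 J/K.
ΔS_total = (6.45) + (129) = 135 J/K.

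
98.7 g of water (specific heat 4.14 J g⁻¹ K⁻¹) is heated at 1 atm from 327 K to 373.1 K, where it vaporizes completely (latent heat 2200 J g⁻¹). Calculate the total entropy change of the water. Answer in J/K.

Warming step: ΔS₁ = m c ln(T_tr/T_i) = 98.7 × 4.14 × ln(373.1/327) = 53.89 J/K.
Phase change: ΔS₂ = +mL/T_tr = 98.7 × 2200 / 373.1 = 582 J/K.
ΔS_total = (53.89) + (582) = 636 J/K.

ΔS = 636 J/K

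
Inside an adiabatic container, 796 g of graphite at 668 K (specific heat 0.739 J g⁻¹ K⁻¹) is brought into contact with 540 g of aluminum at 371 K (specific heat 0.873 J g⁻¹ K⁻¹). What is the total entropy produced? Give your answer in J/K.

ΔS_total = 43.7 J/K

Energy balance: T_f = (m₁c₁T₁ + m₂c₂T₂)/(m₁c₁ + m₂c₂) = 535.87 K.
ΔS₁ = m₁c₁ ln(T_f/T₁) = 588.244 × ln(535.87/668) = -129.6 J/K.
ΔS₂ = m₂c₂ ln(T_f/T₂) = 471.42 × ln(535.87/371) = 173.3 J/K.
ΔS_total = -129.6 + 173.3 = 43.7 J/K.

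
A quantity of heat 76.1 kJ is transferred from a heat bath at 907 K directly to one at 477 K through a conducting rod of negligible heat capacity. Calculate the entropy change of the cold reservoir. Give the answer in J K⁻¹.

The cold reservoir gains heat Q, so ΔS_cold = +Q/T_C = 76100/477 = 160 J/K.

ΔS_cold = 160 J/K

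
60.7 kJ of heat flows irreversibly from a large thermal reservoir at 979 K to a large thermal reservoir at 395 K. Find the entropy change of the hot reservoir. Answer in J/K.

The hot reservoir loses heat Q, so ΔS_hot = −Q/T_H = −60700/979 = -62 J/K.

ΔS_hot = -62 J/K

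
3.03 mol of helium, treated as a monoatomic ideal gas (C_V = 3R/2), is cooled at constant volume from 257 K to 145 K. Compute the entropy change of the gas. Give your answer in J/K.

ΔS = -21.6 J/K

At constant volume, ΔS = nC_V ln(T₂/T₁) with C_V = 3R/2 = 12.47 J mol⁻¹ K⁻¹.
ΔS = 3.03 × 12.47 × ln(145/257) = -21.6 J/K.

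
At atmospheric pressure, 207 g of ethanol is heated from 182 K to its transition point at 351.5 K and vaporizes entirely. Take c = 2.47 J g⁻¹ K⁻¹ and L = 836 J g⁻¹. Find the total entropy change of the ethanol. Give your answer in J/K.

Warming step: ΔS₁ = m c ln(T_tr/T_i) = 207 × 2.47 × ln(351.5/182) = 336.5 J/K.
Phase change: ΔS₂ = +mL/T_tr = 207 × 836 / 351.5 = 492.3 J/K.
ΔS_total = (336.5) + (492.3) = 829 J/K.

ΔS = 829 J/K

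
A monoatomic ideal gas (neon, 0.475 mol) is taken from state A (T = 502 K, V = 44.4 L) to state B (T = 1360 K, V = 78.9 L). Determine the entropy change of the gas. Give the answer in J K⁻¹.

ΔS = 8.17 J/K

Entropy is a state function: ΔS = nC_V ln(T₂/T₁) + nR ln(V₂/V₁), with C_V = 3R/2 = 12.47 J mol⁻¹ K⁻¹ for a monoatomic ideal gas.
ΔS = 0.475 × [12.47 × ln(1360/502) + 8.314 × ln(78.9/44.4)] = 8.17 J/K.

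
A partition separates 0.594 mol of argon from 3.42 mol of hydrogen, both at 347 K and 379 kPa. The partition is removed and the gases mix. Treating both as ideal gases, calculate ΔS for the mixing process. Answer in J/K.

ΔS_mix = 14 J/K

Mole fractions: x_A = 0.594/4.01 = 0.148, x_B = 0.852.
ΔS_mix = −R(n_A ln x_A + n_B ln x_B) = −8.314 × (0.594 ln 0.148 + 3.42 ln 0.852) = 14 J/K.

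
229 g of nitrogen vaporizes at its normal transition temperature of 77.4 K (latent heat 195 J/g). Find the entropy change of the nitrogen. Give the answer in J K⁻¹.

ΔS = 577 J/K

Heat absorbed by the substance: Q = mL = 229 × 195 = 44655 J.
At constant T, ΔS = Q_rev/T = 44655 / 77.4 = 577 J/K.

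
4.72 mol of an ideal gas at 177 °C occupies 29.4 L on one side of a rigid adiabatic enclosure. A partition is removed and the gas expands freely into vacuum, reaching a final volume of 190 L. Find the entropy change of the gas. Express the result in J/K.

For an ideal gas in free expansion Q = 0 and W = 0, so T is unchanged.
Entropy is a state function; using a reversible isothermal path, ΔS_gas = nR ln(V₂/V₁) = 4.72 × 8.314 × ln(190/29.4) = 73.2 J/K.

ΔS_gas = 73.2 J/K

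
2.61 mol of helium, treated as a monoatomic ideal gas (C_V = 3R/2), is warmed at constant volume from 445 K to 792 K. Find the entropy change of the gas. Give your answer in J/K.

ΔS = 18.8 J/K

At constant volume, ΔS = nC_V ln(T₂/T₁) with C_V = 3R/2 = 12.47 J mol⁻¹ K⁻¹.
ΔS = 2.61 × 12.47 × ln(792/445) = 18.8 J/K.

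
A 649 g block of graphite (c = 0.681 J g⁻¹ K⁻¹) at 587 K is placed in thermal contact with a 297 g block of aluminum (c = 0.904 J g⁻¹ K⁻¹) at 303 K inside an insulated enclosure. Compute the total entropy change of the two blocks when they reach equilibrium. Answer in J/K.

ΔS_total = 34.1 J/K

Energy balance: T_f = (m₁c₁T₁ + m₂c₂T₂)/(m₁c₁ + m₂c₂) = 479.67 K.
ΔS₁ = m₁c₁ ln(T_f/T₁) = 441.969 × ln(479.67/587) = -89.24 J/K.
ΔS₂ = m₂c₂ ln(T_f/T₂) = 268.488 × ln(479.67/303) = 123.3 J/K.
ΔS_total = -89.24 + 123.3 = 34.1 J/K.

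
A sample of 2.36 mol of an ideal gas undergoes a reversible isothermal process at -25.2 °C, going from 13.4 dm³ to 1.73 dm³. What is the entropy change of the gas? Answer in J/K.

For an isothermal ideal gas ΔS_gas = nR ln(V₂/V₁) = 2.36 × 8.314 × ln(1.73/13.4) = -40.2 J/K.

ΔS_gas = -40.2 J/K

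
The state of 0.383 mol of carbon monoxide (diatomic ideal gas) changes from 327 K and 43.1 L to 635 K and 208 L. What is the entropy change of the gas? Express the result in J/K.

ΔS = 10.3 J/K

Entropy is a state function: ΔS = nC_V ln(T₂/T₁) + nR ln(V₂/V₁), with C_V = 5R/2 = 20.79 J mol⁻¹ K⁻¹ for a diatomic ideal gas.
ΔS = 0.383 × [20.79 × ln(635/327) + 8.314 × ln(208/43.1)] = 10.3 J/K.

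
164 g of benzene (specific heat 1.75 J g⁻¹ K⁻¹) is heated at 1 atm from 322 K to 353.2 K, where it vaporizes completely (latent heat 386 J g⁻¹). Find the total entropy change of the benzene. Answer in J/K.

Warming step: ΔS₁ = m c ln(T_tr/T_i) = 164 × 1.75 × ln(353.2/322) = 26.54 J/K.
Phase change: ΔS₂ = +mL/T_tr = 164 × 386 / 353.2 = 179.2 J/K.
ΔS_total = (26.54) + (179.2) = 206 J/K.

ΔS = 206 J/K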